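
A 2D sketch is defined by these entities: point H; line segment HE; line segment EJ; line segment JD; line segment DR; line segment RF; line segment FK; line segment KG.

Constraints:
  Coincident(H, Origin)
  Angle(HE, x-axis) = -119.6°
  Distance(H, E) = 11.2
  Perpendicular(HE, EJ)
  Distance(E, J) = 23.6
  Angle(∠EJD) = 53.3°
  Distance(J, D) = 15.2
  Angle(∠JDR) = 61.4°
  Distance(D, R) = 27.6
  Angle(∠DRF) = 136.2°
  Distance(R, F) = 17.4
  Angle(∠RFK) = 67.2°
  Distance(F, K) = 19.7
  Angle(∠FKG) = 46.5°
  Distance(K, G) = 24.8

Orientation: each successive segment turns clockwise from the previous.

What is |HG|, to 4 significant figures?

25.42

∠RFK = 67.2° gives FK at 108.5° from the x-axis; with |FK| = 19.7, K = (-33.81, -12.27). ∠FKG = 46.5° gives KG at -25.00° from the x-axis; with |KG| = 24.8, G = (-11.34, -22.75). Then |HG| = |G − H| = 25.42.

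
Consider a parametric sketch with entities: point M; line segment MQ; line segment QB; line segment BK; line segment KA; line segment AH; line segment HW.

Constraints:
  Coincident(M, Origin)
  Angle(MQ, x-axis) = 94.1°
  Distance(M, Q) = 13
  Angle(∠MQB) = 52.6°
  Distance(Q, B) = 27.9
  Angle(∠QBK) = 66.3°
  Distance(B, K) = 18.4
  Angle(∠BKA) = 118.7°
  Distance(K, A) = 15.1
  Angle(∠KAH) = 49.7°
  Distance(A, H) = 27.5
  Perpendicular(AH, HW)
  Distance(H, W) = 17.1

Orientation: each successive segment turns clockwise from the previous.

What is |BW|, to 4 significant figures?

9.288

M is at the origin; MQ runs at 94.1° with length 13.0, so Q = (-0.9295, 12.97). ∠MQB = 52.6° gives QB at -33.30° from the x-axis; with |QB| = 27.9, B = (22.39, -2.351). ∠QBK = 66.3° gives BK at -147.0° from the x-axis; with |BK| = 18.4, K = (6.958, -12.37). ∠BKA = 118.7° gives KA at 151.7° from the x-axis; with |KA| = 15.1, A = (-6.337, -5.214). ∠KAH = 49.7° gives AH at 21.40° from the x-axis; with |AH| = 27.5, H = (19.27, 4.820). AH is perpendicular to HW, so HW runs at -68.60°; with |HW| = 17.1, W = (25.51, -11.10). Then |BW| = |W − B| = 9.288.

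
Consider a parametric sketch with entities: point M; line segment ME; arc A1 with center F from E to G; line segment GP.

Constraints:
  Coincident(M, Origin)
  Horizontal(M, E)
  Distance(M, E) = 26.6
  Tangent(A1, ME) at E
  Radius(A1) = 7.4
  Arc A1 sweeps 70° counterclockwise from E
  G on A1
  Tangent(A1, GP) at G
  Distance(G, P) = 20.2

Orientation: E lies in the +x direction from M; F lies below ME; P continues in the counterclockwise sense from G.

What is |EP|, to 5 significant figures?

27.587

M is at the origin; M and E share the same y with |ME| = 26.6 and E on the +x side, so E = (26.600, 0.0000). A1 meets ME tangentially, so FE is at right angles to ME, so F = E + (0, -7.4) = (26.600, -7.4000). On A1, E sits at bearing 90° from F; a 70° counterclockwise sweep puts G at bearing 160°, so G = F + 7.4·(cos 160°, sin 160°) = (19.646, -4.8691). A1 meets GP tangentially, so FG is at right angles to GP, so GP runs along (−sin 160°, cos 160°); with |GP| = 20.2, P = (12.737, -23.851). Then |EP| = |P − E| = 27.587.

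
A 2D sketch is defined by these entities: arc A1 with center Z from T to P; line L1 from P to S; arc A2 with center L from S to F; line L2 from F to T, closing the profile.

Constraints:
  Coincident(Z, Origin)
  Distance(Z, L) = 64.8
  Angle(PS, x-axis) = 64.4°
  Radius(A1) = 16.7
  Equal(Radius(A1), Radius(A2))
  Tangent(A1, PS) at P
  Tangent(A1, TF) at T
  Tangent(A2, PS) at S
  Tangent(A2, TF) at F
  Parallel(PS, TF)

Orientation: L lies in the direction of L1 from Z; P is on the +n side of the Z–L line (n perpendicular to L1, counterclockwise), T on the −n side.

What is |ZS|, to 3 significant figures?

66.9

The slot axis is L1's direction at 64.4°, so u = (cos 64.4°, sin 64.4°) = (0.432, 0.902) and n = (−sin 64.4°, cos 64.4°) = (-0.902, 0.432). Z is at the origin and L lies 64.8 along u from Z, so L = 64.8·u = (28.0, 58.4). Tangency of A1 to both parallel lines with radius 16.7 puts P and T at Z ± 16.7·n: P = (-15.1, 7.22), T = (15.1, -7.22). Equal radii place S and F the same way about L: S = L + 16.7·n = (12.9, 65.7), F = L − 16.7·n = (43.1, 51.2). Then |ZS| = |S − Z| = 66.9.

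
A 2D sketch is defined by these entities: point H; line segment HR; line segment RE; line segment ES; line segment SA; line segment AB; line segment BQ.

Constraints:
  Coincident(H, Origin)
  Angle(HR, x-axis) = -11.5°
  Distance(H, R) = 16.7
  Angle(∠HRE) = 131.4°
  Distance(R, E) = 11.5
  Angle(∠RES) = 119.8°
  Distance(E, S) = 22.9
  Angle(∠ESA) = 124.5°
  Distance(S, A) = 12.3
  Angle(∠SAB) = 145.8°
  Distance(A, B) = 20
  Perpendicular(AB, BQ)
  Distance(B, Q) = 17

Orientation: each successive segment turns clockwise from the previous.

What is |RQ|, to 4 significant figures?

27.55

H is at the origin; HR runs at -11.5° with length 16.7, so R = (16.36, -3.329). ∠HRE = 131.4° gives RE at -60.10° from the x-axis; with |RE| = 11.5, E = (22.10, -13.30). ∠RES = 119.8° gives ES at -120.3° from the x-axis; with |ES| = 22.9, S = (10.54, -33.07). ∠ESA = 124.5° gives SA at -175.8° from the x-axis; with |SA| = 12.3, A = (-1.723, -33.97). ∠SAB = 145.8° gives AB at 150.0° from the x-axis; with |AB| = 20.0, B = (-19.04, -23.97). AB is perpendicular to BQ, so BQ runs at 60.00°; with |BQ| = 17.0, Q = (-10.54, -9.249). Then |RQ| = |Q − R| = 27.55.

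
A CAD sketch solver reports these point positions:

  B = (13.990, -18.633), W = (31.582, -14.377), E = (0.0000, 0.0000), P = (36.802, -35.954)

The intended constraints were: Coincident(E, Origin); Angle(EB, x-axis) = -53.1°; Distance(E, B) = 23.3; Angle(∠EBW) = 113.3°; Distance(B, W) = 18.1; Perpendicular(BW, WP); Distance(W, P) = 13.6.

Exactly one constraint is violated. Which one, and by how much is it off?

Distance(W, P) = 13.6 — off by 8.60.

E = (0.00, 0.00) ✓; EB at -53.10° ✓; |EB| = 23.30 ✓; ∠EBW = 113.3° ✓; |BW| = 18.10 ✓; ∠(BW, WP) = 90.00° ✓; |WP| = 22.20 ✗.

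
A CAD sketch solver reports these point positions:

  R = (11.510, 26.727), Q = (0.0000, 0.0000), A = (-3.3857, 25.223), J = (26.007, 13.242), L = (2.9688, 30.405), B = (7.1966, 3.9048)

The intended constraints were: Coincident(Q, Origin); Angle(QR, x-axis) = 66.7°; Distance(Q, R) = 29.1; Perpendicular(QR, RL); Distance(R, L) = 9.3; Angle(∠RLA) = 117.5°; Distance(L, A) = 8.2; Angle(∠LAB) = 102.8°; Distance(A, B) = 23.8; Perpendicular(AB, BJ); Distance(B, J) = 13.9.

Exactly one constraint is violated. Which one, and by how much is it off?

Distance(B, J) = 13.9 — off by 7.10.

Q = (0.00, 0.00) ✓; QR at 66.70° ✓; |QR| = 29.10 ✓; ∠(QR, RL) = 90.00° ✓; |RL| = 9.299 ✓; ∠RLA = 117.5° ✓; |LA| = 8.200 ✓; ∠LAB = 102.8° ✓; |AB| = 23.80 ✓; ∠(AB, BJ) = 90.00° ✓; |BJ| = 21.00 ✗.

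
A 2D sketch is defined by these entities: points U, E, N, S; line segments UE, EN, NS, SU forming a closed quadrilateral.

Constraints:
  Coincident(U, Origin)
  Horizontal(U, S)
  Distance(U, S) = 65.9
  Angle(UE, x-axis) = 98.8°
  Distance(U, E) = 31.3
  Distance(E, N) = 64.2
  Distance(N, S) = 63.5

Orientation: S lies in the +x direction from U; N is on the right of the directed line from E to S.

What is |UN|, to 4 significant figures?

33.15

Checks: |EN| = 64.20 ✓; |NS| = 63.50 ✓.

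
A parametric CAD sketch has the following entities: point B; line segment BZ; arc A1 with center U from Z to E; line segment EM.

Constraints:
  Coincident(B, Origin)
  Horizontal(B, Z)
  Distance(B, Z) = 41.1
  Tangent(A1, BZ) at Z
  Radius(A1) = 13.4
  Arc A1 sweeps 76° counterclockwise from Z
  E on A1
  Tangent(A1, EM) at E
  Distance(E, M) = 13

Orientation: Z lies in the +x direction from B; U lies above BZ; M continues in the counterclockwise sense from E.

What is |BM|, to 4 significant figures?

61.61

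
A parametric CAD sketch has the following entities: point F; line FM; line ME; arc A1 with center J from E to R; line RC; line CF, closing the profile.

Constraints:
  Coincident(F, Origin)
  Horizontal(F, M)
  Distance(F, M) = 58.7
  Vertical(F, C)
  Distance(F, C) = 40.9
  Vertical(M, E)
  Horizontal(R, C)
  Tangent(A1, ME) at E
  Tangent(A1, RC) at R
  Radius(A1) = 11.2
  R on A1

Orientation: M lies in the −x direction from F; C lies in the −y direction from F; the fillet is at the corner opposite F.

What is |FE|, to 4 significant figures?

65.79

F is at the origin; F and M share the same y with |FM| = 58.7 and M on the −x side, so M = (-58.70, 0.000). F and C share the same x with |FC| = 40.9 and C on the −y side, so C = (0.000, -40.90). The virtual corner opposite F is at (-58.70, -40.90). A1 meets ME tangentially, so JE is at right angles to ME and since A1 is tangent to RC there, JR ⟂ RC, with radius 11.2, so the center J sits 11.2 in from both sides at J = (-47.50, -29.70). That places the tangent points at E = (-58.70, -29.70) on ME and R = (-47.50, -40.90) on RC. Then |FE| = |E − F| = 65.79.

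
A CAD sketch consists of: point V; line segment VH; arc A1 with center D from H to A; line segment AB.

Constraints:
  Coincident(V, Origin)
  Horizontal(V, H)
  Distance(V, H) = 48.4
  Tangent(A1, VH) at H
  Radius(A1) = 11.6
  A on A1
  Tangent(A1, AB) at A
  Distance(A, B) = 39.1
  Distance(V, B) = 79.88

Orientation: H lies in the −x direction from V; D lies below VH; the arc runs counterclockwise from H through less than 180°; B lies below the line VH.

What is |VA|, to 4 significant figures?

60.96

Checks: ∠(DH, HV) = 90.00° ✓; |DH| = 11.60 ✓; |DA| = 11.60 ✓; ∠(DA, AB) = 90.00° ✓; |AB| = 39.10 ✓; |VB| = 79.88 ✓.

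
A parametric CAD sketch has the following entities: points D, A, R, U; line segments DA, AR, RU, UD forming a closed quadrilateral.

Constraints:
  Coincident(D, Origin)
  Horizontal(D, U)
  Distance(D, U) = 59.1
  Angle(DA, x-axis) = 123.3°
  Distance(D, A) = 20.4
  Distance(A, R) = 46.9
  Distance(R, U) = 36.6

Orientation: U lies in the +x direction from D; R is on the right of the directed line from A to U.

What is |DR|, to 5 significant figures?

28.026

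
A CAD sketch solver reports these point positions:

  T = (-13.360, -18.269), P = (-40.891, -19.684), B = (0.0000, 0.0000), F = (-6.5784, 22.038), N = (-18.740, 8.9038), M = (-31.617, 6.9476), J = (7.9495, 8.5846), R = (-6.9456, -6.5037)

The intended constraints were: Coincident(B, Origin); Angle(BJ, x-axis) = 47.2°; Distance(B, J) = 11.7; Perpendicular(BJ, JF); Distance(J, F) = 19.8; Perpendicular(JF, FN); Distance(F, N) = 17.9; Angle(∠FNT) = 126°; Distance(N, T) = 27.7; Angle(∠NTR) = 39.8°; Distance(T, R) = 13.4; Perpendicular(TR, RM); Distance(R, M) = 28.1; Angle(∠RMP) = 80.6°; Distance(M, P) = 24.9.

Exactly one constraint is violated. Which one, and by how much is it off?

Distance(M, P) = 24.9 — off by 3.30.

B = (0.00, 0.00) ✓; BJ at 47.20° ✓; |BJ| = 11.70 ✓; ∠(BJ, JF) = 90.00° ✓; |JF| = 19.80 ✓; ∠(JF, FN) = 90.00° ✓; |FN| = 17.90 ✓; ∠FNT = 126.0° ✓; |NT| = 27.70 ✓; ∠NTR = 39.80° ✓; |TR| = 13.40 ✓; ∠(TR, RM) = 90.00° ✓; |RM| = 28.10 ✓; ∠RMP = 80.60° ✓; |MP| = 28.20 ✗.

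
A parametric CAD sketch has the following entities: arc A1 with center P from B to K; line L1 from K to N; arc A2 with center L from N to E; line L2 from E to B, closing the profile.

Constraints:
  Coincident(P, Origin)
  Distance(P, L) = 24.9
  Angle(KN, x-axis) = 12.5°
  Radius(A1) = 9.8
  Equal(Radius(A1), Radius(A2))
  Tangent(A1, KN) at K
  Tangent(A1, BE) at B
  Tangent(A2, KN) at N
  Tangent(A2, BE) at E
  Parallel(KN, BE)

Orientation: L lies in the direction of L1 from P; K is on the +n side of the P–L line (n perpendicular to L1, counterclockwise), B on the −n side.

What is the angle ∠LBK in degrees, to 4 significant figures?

68.52°

P is at the origin and L lies 24.9 along u from P, so L = 24.9·u = (24.31, 5.389). Tangency of A1 to both parallel lines with radius 9.8 puts K and B at P ± 9.8·n: K = (-2.121, 9.568), B = (2.121, -9.568). Then cos ∠LBK = BL·BK / (|BL||BK|), giving 68.52°.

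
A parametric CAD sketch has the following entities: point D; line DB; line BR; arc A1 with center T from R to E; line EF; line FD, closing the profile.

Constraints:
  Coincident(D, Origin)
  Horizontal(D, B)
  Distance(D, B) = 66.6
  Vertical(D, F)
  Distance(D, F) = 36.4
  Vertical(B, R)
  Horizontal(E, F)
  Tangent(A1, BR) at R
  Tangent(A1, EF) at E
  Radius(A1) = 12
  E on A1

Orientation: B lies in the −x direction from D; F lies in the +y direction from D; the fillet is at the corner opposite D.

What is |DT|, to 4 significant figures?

59.80

D is at the origin; DB is horizontal with |DB| = 66.6 and B on the −x side, so B = (-66.60, 0.000). DF is vertical with |DF| = 36.4 and F on the +y side, so F = (0.000, 36.40). The virtual corner opposite D is at (-66.60, 36.40). Since A1 is tangent to BR there, TR ⟂ BR and the tangent condition forces TE to be normal to EF, with radius 12.0, so the center T sits 12.0 in from both sides at T = (-54.60, 24.40). Then |DT| = |T − D| = 59.80.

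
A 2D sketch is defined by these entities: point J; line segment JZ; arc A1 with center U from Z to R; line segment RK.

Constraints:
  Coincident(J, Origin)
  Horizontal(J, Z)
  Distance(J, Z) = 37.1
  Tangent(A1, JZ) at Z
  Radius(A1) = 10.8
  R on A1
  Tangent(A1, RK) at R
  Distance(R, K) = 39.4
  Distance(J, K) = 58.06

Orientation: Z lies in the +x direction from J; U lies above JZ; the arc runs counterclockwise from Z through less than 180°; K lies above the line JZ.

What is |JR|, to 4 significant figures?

49.27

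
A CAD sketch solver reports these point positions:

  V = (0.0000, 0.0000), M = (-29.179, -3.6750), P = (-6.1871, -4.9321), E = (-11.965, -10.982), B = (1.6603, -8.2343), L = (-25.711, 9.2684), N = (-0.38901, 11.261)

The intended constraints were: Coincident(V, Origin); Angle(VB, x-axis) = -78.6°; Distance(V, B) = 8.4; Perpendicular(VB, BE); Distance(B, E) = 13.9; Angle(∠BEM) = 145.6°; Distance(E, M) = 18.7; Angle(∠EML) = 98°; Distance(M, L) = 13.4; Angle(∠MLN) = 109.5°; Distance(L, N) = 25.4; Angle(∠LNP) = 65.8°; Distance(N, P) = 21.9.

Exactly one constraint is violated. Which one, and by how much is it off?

Distance(N, P) = 21.9 — off by 4.70.

V = (0.00, 0.00) ✓; VB at -78.60° ✓; |VB| = 8.400 ✓; ∠(VB, BE) = 90.00° ✓; |BE| = 13.90 ✓; ∠BEM = 145.6° ✓; |EM| = 18.70 ✓; ∠EML = 98.00° ✓; |ML| = 13.40 ✓; ∠MLN = 109.5° ✓; |LN| = 25.40 ✓; ∠LNP = 65.80° ✓; |NP| = 17.20 ✗.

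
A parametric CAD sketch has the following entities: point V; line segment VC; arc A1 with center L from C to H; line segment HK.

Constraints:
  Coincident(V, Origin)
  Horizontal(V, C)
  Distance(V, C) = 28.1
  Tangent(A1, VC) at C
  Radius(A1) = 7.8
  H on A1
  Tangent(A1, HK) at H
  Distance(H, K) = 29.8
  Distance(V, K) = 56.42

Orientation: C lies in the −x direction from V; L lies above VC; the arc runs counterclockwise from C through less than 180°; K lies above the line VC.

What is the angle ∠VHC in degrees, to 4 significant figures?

79.43°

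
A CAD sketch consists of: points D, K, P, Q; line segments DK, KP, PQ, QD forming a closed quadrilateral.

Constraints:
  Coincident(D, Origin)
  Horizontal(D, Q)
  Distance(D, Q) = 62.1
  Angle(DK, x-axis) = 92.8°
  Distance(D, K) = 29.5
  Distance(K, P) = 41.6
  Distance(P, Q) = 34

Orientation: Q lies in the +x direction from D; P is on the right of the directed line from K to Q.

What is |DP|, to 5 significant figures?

28.101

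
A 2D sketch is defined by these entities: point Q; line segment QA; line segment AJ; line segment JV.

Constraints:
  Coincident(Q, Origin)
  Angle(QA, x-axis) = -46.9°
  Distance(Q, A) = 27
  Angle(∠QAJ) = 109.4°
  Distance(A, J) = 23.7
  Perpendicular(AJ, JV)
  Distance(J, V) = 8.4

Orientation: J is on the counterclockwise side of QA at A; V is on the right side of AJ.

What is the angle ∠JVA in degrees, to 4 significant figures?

70.48°

Q is at the origin; QA runs at -46.9° with length 27.0, so A = 27.0·(cos -46.9°, sin -46.9°) = (18.45, -19.71). ∠QAJ = 109.4°, so AJ runs at -46.9° + (180° − 109.4°) = 23.70° from the x-axis; with |AJ| = 23.7, J = A + 23.7·(cos 23.70°, sin 23.70°) = (40.15, -10.19). The perpendicularity gives JV at right angles to AJ; with |JV| = 8.4 on the right of AJ, V = J + 8.4·(0.4019, -0.9157) = (43.53, -17.88). Then cos ∠JVA = VJ·VA / (|VJ||VA|), giving 70.48°.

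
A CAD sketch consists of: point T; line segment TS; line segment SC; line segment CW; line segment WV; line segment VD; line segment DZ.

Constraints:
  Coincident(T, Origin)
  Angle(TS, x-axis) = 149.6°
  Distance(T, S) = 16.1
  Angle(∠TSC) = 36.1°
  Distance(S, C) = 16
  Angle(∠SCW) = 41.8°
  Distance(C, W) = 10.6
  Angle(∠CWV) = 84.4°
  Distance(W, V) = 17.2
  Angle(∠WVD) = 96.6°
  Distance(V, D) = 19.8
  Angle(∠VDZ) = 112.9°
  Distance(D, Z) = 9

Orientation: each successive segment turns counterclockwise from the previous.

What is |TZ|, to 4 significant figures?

27.15

∠WVD = 96.6° gives VD at -109.3° from the x-axis; with |VD| = 19.8, D = (-27.50, -11.37). ∠VDZ = 112.9° gives DZ at -42.20° from the x-axis; with |DZ| = 9.0, Z = (-20.83, -17.41). Then |TZ| = |Z − T| = 27.15.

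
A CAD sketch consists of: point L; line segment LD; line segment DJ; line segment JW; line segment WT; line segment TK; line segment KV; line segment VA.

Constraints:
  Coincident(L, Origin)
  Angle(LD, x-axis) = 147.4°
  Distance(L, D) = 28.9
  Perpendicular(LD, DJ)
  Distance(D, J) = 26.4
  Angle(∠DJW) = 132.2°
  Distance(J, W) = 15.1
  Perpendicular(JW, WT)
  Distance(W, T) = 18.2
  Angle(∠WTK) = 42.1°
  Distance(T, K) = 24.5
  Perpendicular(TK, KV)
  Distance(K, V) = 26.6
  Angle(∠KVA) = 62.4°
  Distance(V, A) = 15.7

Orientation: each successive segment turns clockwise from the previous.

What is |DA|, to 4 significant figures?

45.80

L is at the origin; LD runs at 147.4° with length 28.9, so D = (-24.35, 15.57). The perpendicularity gives DJ at right angles to LD, so DJ runs at 57.40°; with |DJ| = 26.4, J = (-10.12, 37.81). ∠DJW = 132.2° gives JW at 9.600° from the x-axis; with |JW| = 15.1, W = (4.765, 40.33). JW is perpendicular to WT, so WT runs at -80.40°; with |WT| = 18.2, T = (7.800, 22.38). ∠WTK = 42.1° gives TK at 141.7° from the x-axis; with |TK| = 24.5, K = (-11.43, 37.57). TK ⟂ KV, so KV runs at 51.70°; with |KV| = 26.6, V = (5.060, 58.44). ∠KVA = 62.4° gives VA at -65.90° from the x-axis; with |VA| = 15.7, A = (11.47, 44.11). Then |DA| = |A − D| = 45.80.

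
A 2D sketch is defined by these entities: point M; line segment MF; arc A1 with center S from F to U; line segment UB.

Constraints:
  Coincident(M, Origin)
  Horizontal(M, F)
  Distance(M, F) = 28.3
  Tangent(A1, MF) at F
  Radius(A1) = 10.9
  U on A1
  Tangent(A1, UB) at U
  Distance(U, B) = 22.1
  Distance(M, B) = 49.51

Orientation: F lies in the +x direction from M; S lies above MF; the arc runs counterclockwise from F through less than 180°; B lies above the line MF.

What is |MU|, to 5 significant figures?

41.052

Checks: |SU| = 10.90 ✓; ∠(SU, UB) = 90.00° ✓; |UB| = 22.10 ✓; |MB| = 49.51 ✓.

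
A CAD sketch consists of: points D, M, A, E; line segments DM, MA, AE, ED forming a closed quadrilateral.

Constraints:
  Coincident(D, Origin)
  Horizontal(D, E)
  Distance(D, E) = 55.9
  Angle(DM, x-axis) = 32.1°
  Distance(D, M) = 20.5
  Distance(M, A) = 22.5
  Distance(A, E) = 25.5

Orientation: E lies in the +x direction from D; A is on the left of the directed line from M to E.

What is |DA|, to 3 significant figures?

42.8

Checks: DM at 32.10° ✓; |MA| = 22.50 ✓; |AE| = 25.50 ✓.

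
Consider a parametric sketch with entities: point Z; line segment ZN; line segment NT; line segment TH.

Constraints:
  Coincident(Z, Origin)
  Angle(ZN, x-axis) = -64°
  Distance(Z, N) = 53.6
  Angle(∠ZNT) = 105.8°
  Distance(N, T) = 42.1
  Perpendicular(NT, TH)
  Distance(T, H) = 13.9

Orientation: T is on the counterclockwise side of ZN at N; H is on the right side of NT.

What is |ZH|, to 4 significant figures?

86.61

Z is at the origin; ZN runs at -64.0° with length 53.6, so N = 53.6·(cos -64.0°, sin -64.0°) = (23.50, -48.18). ∠ZNT = 105.8°, so NT runs at -64.0° + (180° − 105.8°) = 10.20° from the x-axis; with |NT| = 42.1, T = N + 42.1·(cos 10.20°, sin 10.20°) = (64.93, -40.72). The perpendicularity gives TH at right angles to NT; with |TH| = 13.9 on the right of NT, H = T + 13.9·(0.1771, -0.9842) = (67.39, -54.40). Then |ZH| = |H − Z| = 86.61.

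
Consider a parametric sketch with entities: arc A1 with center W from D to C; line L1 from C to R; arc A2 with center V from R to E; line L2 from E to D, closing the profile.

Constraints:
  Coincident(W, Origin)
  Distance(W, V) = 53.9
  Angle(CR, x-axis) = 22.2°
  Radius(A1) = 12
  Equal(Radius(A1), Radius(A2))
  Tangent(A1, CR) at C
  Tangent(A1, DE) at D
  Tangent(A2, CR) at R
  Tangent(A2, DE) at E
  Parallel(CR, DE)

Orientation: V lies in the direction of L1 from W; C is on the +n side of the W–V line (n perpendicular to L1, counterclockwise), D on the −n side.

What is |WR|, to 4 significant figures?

55.22

The slot axis is L1's direction at 22.2°, so u = (cos 22.2°, sin 22.2°) = (0.9259, 0.3778) and n = (−sin 22.2°, cos 22.2°) = (-0.3778, 0.9259). W is at the origin and V lies 53.9 along u from W, so V = 53.9·u = (49.90, 20.37). Tangency of A1 to both parallel lines with radius 12.0 puts C and D at W ± 12.0·n: C = (-4.534, 11.11), D = (4.534, -11.11). Equal radii place R and E the same way about V: R = V + 12.0·n = (45.37, 31.48), E = V − 12.0·n = (54.44, 9.255). Then |WR| = |R − W| = 55.22.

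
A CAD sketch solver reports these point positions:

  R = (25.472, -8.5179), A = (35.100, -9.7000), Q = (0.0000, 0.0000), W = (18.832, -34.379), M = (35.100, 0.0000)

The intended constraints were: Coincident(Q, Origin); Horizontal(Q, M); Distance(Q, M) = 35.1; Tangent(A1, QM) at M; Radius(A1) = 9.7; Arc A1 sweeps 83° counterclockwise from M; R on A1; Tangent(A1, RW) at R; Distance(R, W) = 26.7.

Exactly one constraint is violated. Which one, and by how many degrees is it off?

Tangent(A1, RW) at R — off by 7.40°.

Q = (0.00, 0.00) ✓; Q.y = 0.00, M.y = 0.00 ✓; |QM| = 35.10 ✓; ∠(AM, MQ) = 90.00° ✓; |AM| = 9.700 ✓; bearing(A→R) − bearing(A→M) = 83.00° ✓; |AR| = 9.700 ✓; ∠(AR, RW) = 97.40° ✗; |RW| = 26.70 ✓.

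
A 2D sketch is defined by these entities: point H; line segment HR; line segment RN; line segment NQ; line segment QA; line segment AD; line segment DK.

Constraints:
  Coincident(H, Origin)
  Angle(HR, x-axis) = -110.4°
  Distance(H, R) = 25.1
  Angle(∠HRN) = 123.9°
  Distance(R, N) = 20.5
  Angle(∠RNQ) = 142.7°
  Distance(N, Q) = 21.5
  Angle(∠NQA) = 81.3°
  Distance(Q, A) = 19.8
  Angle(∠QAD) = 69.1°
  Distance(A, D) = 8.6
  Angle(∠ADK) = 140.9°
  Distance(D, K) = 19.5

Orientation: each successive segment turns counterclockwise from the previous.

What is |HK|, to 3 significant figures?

44.5

∠QAD = 69.1° gives AD at -167° from the x-axis; with |AD| = 8.6, D = (18.2, -28.7). ∠ADK = 140.9° gives DK at -128° from the x-axis; with |DK| = 19.5, K = (6.15, -44.0). Then |HK| = |K − H| = 44.5.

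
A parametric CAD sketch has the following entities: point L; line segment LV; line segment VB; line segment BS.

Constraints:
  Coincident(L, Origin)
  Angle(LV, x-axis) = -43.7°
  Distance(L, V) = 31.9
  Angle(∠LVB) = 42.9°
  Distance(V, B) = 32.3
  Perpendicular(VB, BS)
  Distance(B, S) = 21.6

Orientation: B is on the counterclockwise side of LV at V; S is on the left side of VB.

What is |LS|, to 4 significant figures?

8.933

L is at the origin; LV runs at -43.7° with length 31.9, so V = 31.9·(cos -43.7°, sin -43.7°) = (23.06, -22.04). ∠LVB = 42.9°, so VB runs at -43.7° + (180° − 42.9°) = 93.40° from the x-axis; with |VB| = 32.3, B = V + 32.3·(cos 93.40°, sin 93.40°) = (21.15, 10.20). VB is perpendicular to BS; with |BS| = 21.6 on the left of VB, S = B + 21.6·(-0.9982, -0.05931) = (-0.4149, 8.923). Then |LS| = |S − L| = 8.933.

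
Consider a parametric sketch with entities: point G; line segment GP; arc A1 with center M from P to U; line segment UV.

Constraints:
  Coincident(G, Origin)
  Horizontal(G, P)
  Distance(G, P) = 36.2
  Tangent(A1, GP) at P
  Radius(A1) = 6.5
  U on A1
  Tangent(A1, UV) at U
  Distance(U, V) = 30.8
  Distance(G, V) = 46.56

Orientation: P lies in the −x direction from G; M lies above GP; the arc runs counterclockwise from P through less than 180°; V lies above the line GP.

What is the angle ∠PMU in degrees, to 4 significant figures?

87.38°

Checks: |MU| = 6.500 ✓; ∠(MU, UV) = 90.00° ✓; |UV| = 30.80 ✓; |GV| = 46.56 ✓.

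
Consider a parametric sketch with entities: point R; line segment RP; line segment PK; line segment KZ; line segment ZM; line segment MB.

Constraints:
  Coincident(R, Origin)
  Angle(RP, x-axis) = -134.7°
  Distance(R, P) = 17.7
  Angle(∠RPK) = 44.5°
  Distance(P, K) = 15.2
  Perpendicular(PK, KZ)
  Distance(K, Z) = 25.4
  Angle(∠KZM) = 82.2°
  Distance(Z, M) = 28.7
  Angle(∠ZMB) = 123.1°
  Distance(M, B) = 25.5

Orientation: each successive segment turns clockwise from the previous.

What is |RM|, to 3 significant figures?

27.4

PK ⟂ KZ, so KZ runs at -0.200°; with |KZ| = 25.4, Z = (13.0, 2.53). ∠KZM = 82.2° gives ZM at -98.0° from the x-axis; with |ZM| = 28.7, M = (9.01, -25.9). Then |RM| = |M − R| = 27.4.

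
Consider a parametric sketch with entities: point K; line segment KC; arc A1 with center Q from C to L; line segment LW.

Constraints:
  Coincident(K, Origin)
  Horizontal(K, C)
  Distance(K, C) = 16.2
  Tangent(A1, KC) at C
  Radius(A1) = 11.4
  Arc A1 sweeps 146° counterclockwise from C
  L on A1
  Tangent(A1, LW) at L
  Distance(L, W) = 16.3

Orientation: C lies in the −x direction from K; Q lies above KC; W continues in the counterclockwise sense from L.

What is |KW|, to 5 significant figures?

37.982

K is at the origin; KC is horizontal with |KC| = 16.2 and C on the −x side, so C = (-16.200, 0.0000). Tangency of A1 to KC means the radius QC is perpendicular to KC, so Q = C + (0, 11.4) = (-16.200, 11.400). On A1, C sits at bearing -90° from Q; a 146° counterclockwise sweep puts L at bearing 56°, so L = Q + 11.4·(cos 56°, sin 56°) = (-9.8252, 20.851). A1 meets LW tangentially, so QL is at right angles to LW, so LW runs along (−sin 56°, cos 56°); with |LW| = 16.3, W = (-23.339, 29.966). Then |KW| = |W − K| = 37.982.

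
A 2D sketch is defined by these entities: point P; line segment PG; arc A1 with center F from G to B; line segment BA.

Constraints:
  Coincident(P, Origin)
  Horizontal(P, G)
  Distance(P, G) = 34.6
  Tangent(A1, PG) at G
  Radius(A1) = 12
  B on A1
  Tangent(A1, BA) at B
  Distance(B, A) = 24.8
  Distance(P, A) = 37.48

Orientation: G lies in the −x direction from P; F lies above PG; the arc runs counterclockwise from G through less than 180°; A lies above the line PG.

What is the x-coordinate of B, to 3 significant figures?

-22.9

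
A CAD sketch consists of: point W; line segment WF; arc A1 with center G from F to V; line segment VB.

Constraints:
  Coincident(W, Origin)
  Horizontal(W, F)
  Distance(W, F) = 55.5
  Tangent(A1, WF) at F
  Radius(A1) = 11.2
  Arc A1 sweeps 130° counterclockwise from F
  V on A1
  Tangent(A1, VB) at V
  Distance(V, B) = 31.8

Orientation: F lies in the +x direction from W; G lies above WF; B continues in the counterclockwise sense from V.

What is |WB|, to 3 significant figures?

61.1

W is at the origin; W and F share the same y with |WF| = 55.5 and F on the +x side, so F = (55.5, 0.00). Tangency of A1 to WF means the radius GF is perpendicular to WF, so G = F + (0, 11.2) = (55.5, 11.2). On A1, F sits at bearing -90° from G; a 130° counterclockwise sweep puts V at bearing 40°, so V = G + 11.2·(cos 40°, sin 40°) = (64.1, 18.4). Tangency of A1 to VB means the radius GV is perpendicular to VB, so VB runs along (−sin 40°, cos 40°); with |VB| = 31.8, B = (43.6, 42.8). Then |WB| = |B − W| = 61.1.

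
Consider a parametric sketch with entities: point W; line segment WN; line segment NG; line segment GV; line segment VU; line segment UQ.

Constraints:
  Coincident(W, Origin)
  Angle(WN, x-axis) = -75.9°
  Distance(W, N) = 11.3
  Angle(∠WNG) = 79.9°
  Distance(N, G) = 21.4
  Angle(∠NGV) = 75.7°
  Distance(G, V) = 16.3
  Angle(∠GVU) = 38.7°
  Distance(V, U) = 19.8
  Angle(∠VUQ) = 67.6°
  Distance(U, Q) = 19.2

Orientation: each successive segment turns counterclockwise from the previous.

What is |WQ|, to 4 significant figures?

29.90

W is at the origin; WN runs at -75.9° with length 11.3, so N = (2.753, -10.96). ∠WNG = 79.9° gives NG at 24.20° from the x-axis; with |NG| = 21.4, G = (22.27, -2.187). ∠NGV = 75.7° gives GV at 128.5° from the x-axis; with |GV| = 16.3, V = (12.13, 10.57). ∠GVU = 38.7° gives VU at -90.20° from the x-axis; with |VU| = 19.8, U = (12.06, -9.231). ∠VUQ = 67.6° gives UQ at 22.20° from the x-axis; with |UQ| = 19.2, Q = (29.83, -1.976). Then |WQ| = |Q − W| = 29.90.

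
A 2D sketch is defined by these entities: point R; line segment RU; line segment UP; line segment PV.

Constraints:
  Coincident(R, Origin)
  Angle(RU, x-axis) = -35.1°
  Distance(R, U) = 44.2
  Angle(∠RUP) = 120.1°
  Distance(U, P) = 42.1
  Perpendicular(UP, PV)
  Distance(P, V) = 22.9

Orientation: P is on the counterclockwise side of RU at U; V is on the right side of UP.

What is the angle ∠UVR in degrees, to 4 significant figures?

15.03°

∠RUP = 120.1°, so UP runs at -35.1° + (180° − 120.1°) = 24.80° from the x-axis; with |UP| = 42.1, P = U + 42.1·(cos 24.80°, sin 24.80°) = (74.38, -7.756). UP is perpendicular to PV; with |PV| = 22.9 on the right of UP, V = P + 22.9·(0.4195, -0.9078) = (83.99, -28.54). Then cos ∠UVR = VU·VR / (|VU||VR|), giving 15.03°.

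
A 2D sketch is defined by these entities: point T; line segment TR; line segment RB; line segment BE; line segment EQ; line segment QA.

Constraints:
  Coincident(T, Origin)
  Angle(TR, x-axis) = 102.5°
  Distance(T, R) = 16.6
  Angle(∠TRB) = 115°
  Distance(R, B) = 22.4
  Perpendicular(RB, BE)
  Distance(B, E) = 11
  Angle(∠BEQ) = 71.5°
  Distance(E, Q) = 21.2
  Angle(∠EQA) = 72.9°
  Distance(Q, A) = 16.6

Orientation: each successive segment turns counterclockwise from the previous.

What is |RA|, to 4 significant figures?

15.10

∠BEQ = 71.5° gives EQ at 6.000° from the x-axis; with |EQ| = 21.2, Q = (-6.759, 12.53). ∠EQA = 72.9° gives QA at 113.1° from the x-axis; with |QA| = 16.6, A = (-13.27, 27.80). Then |RA| = |A − R| = 15.10.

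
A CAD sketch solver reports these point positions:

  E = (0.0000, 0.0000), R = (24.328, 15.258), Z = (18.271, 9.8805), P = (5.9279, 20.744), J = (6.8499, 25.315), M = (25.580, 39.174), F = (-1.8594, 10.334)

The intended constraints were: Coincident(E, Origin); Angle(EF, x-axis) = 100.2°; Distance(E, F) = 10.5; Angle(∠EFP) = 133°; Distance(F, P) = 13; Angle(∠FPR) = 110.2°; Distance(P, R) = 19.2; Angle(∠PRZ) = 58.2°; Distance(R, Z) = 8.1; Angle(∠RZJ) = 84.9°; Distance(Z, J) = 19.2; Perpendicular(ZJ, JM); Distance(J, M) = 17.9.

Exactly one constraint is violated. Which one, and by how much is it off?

Distance(J, M) = 17.9 — off by 5.40.

E = (0.00, 0.00) ✓; EF at 100.2° ✓; |EF| = 10.50 ✓; ∠EFP = 133.0° ✓; |FP| = 13.00 ✓; ∠FPR = 110.2° ✓; |PR| = 19.20 ✓; ∠PRZ = 58.20° ✓; |RZ| = 8.100 ✓; ∠RZJ = 84.90° ✓; |ZJ| = 19.20 ✓; ∠(ZJ, JM) = 90.00° ✓; |JM| = 23.30 ✗.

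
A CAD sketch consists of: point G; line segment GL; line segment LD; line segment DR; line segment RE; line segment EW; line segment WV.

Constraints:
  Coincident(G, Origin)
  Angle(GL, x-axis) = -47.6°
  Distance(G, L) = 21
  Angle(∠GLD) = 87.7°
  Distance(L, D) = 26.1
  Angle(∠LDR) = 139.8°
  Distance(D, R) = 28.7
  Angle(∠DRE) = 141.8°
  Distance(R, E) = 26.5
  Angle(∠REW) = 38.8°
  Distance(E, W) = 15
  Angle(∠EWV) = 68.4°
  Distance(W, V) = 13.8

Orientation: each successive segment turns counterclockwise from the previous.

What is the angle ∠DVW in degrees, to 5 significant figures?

74.300°

∠REW = 38.8° gives EW at -95.700° from the x-axis; with |EW| = 15.0, W = (19.302, 38.711). ∠EWV = 68.4° gives WV at 15.900° from the x-axis; with |WV| = 13.8, V = (32.574, 42.492). Then cos ∠DVW = VD·VW / (|VD||VW|), giving 74.300°.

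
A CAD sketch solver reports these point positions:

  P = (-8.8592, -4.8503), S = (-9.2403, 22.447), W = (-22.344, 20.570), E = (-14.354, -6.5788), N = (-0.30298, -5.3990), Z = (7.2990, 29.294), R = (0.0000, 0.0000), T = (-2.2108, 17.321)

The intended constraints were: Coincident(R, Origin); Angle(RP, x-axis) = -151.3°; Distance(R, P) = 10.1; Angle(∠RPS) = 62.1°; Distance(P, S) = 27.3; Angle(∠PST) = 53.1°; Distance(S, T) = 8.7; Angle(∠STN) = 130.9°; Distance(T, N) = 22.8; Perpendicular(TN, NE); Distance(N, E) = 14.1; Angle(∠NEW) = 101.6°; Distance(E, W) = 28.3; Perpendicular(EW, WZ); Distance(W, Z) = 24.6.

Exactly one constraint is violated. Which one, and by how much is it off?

Distance(W, Z) = 24.6 — off by 6.30.

R = (0.00, 0.00) ✓; RP at -151.3° ✓; |RP| = 10.10 ✓; ∠RPS = 62.10° ✓; |PS| = 27.30 ✓; ∠PST = 53.10° ✓; |ST| = 8.700 ✓; ∠STN = 130.9° ✓; |TN| = 22.80 ✓; ∠(TN, NE) = 90.00° ✓; |NE| = 14.10 ✓; ∠NEW = 101.6° ✓; |EW| = 28.30 ✓; ∠(EW, WZ) = 90.00° ✓; |WZ| = 30.90 ✗.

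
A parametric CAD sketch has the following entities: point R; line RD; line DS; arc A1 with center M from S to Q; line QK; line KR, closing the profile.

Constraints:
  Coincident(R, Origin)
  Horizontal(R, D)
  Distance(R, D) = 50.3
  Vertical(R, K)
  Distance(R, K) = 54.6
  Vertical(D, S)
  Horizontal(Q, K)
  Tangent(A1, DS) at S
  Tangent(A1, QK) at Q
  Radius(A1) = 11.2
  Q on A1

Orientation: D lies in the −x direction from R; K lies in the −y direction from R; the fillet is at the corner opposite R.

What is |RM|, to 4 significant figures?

58.42

R and K share the same x with |RK| = 54.6 and K on the −y side, so K = (0.000, -54.60). The virtual corner opposite R is at (-50.30, -54.60). Since A1 is tangent to DS there, MS ⟂ DS and tangency of A1 to QK means the radius MQ is perpendicular to QK, with radius 11.2, so the center M sits 11.2 in from both sides at M = (-39.10, -43.40). Then |RM| = |M − R| = 58.42.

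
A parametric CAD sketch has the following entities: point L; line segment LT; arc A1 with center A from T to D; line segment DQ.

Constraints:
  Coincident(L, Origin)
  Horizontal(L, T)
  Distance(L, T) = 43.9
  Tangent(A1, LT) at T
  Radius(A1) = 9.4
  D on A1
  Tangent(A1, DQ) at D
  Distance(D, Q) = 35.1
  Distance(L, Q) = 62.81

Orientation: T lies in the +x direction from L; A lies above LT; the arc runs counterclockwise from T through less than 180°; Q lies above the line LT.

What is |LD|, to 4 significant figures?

54.27

Checks: |LT| = 43.90 ✓; |AD| = 9.400 ✓; ∠(AD, DQ) = 90.00° ✓; |DQ| = 35.10 ✓; |LQ| = 62.81 ✓.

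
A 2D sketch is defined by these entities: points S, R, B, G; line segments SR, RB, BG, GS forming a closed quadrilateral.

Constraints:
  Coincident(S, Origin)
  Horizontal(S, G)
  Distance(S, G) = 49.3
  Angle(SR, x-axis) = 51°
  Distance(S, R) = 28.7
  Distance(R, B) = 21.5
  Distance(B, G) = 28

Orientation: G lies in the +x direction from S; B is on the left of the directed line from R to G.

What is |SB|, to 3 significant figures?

47.1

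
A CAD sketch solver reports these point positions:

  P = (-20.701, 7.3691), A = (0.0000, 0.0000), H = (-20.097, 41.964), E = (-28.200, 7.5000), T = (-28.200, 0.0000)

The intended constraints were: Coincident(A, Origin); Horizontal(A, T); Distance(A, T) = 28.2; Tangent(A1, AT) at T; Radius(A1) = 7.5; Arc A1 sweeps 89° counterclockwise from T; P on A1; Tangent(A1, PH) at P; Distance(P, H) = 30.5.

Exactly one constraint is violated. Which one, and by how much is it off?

Distance(P, H) = 30.5 — off by 4.10.

A = (0.00, 0.00) ✓; A.y = 0.00, T.y = 0.00 ✓; |AT| = 28.20 ✓; ∠(ET, TA) = 90.00° ✓; |ET| = 7.500 ✓; bearing(E→P) − bearing(E→T) = 89.00° ✓; |EP| = 7.500 ✓; ∠(EP, PH) = 90.00° ✓; |PH| = 34.60 ✗.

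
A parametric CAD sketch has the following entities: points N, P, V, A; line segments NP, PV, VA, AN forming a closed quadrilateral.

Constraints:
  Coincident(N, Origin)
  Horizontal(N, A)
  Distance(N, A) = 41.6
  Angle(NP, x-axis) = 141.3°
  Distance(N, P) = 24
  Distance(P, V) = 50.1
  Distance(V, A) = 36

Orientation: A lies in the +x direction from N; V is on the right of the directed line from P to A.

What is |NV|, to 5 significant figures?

26.881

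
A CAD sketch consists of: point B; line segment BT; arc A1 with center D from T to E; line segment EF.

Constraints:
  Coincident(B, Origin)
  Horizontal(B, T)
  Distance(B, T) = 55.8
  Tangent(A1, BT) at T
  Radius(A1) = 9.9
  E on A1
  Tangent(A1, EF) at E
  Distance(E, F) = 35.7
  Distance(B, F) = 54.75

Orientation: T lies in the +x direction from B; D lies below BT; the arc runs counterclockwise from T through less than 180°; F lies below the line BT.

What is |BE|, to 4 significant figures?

46.85

Checks: |DE| = 9.900 ✓; ∠(DE, EF) = 90.00° ✓; |EF| = 35.70 ✓; |BF| = 54.75 ✓.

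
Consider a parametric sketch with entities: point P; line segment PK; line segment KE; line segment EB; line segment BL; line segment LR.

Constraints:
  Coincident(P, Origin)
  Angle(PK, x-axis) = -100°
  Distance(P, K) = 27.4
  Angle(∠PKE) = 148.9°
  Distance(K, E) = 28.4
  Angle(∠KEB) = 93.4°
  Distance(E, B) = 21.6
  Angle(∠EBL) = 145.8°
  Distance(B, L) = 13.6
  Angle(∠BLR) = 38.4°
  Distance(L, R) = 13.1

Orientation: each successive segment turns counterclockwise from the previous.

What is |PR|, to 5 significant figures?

44.864

P is at the origin; PK runs at -100.0° with length 27.4, so K = (-4.7580, -26.984). ∠PKE = 148.9° gives KE at -68.900° from the x-axis; with |KE| = 28.4, E = (5.4659, -53.480). ∠KEB = 93.4° gives EB at 17.700° from the x-axis; with |EB| = 21.6, B = (26.043, -46.912). ∠EBL = 145.8° gives BL at 51.900° from the x-axis; with |BL| = 13.6, L = (34.435, -36.210). ∠BLR = 38.4° gives LR at -166.50° from the x-axis; with |LR| = 13.1, R = (21.697, -39.268). Then |PR| = |R − P| = 44.864.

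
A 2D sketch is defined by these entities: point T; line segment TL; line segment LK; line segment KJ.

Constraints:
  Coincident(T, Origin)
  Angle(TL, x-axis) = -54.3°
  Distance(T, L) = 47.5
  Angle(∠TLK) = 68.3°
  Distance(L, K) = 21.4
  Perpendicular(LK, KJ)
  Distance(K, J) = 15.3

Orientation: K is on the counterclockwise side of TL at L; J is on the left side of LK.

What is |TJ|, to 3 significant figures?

29.1

∠TLK = 68.3°, so LK runs at -54.3° + (180° − 68.3°) = 57.4° from the x-axis; with |LK| = 21.4, K = L + 21.4·(cos 57.4°, sin 57.4°) = (39.2, -20.5). LK is perpendicular to KJ; with |KJ| = 15.3 on the left of LK, J = K + 15.3·(-0.842, 0.539) = (26.4, -12.3). Then |TJ| = |J − T| = 29.1.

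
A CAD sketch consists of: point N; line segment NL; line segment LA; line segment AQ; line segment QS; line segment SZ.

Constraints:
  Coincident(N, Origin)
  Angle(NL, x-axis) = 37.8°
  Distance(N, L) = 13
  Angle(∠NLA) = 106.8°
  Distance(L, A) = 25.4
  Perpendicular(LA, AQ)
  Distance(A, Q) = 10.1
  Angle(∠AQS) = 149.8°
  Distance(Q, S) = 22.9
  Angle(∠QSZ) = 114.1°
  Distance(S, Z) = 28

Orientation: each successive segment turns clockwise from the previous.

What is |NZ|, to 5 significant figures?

17.707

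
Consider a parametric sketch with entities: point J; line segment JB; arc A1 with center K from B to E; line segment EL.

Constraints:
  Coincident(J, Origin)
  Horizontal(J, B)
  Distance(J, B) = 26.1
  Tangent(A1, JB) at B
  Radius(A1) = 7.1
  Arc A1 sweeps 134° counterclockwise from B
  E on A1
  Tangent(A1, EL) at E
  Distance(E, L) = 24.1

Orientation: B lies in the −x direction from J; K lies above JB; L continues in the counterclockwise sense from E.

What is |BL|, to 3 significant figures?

31.6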